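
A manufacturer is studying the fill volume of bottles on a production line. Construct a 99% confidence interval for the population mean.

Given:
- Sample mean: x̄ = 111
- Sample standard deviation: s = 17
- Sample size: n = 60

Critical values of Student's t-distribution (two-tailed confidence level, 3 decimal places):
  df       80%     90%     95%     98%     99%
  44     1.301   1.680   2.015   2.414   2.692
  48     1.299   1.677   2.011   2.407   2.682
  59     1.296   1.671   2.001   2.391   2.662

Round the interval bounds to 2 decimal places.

The population standard deviation σ is unknown (only the sample standard deviation s is given), so use a t-interval with df = n - 1 = 60 - 1 = 59.

For 99% confidence with df = 59, t* = 2.662 (from t-table)

Standard error: SE = s/√n = 17/√60 = 2.194691

Margin of error: E = t* × SE = 2.662 × 2.194691 = 5.8423

T-interval: x̄ ± E = 111 ± 5.8423 = (105.1577, 116.8423)

Rounded to 2 decimal places:

(105.16, 116.84)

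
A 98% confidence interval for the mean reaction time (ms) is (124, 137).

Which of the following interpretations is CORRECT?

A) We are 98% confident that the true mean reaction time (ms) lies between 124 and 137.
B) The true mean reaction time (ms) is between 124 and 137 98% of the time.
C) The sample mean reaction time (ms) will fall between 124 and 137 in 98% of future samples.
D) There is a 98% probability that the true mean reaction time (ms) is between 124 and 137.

A confidence interval represents our confidence in the procedure, not a probability statement about the parameter.

Key concept: If we repeated this sampling process many times and computed a 98% CI each time, about 98% of those intervals would contain the true population parameter.

For this specific interval (124, 137):
- Midpoint (point estimate): 130.5
- Margin of error: 6.5

The correct interpretation is the one stating confidence that the true parameter lies in the interval — option A.

A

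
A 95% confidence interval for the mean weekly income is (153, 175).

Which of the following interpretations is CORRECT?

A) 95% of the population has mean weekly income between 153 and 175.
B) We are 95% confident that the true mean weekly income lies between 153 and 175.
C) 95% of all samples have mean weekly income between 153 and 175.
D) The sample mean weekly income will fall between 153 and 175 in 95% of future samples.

A confidence interval represents our confidence in the procedure, not a probability statement about the parameter.

Key concept: If we repeated this sampling process many times and computed a 95% CI each time, about 95% of those intervals would contain the true population parameter.

For this specific interval (153, 175):
- Midpoint (point estimate): 164
- Margin of error: 11

The correct interpretation is the one stating confidence that the true parameter lies in the interval — option B.

B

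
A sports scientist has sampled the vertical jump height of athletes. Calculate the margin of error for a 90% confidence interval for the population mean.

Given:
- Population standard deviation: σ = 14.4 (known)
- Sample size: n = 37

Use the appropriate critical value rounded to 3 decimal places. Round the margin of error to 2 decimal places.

The population standard deviation σ is known, so use the z-interval margin of error formula.

For 90% confidence, z* = 1.645 (from standard normal table)

Margin of error formula for z-interval: E = z* × σ/√n

E = 1.645 × 14.4/√37
  = 1.645 × 2.367345
  = 3.8943

Rounded to 2 decimal places:

3.89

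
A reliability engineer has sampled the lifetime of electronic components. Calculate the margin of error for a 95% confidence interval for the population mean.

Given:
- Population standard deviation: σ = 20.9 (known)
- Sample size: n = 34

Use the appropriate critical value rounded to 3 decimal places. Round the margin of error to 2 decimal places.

The population standard deviation σ is known, so use the z-interval margin of error formula.

For 95% confidence, z* = 1.96 (from standard normal table)

Margin of error formula for z-interval: E = z* × σ/√n

E = 1.96 × 20.9/√34
  = 1.96 × 3.584320
  = 7.0253

Rounded to 2 decimal places:

7.03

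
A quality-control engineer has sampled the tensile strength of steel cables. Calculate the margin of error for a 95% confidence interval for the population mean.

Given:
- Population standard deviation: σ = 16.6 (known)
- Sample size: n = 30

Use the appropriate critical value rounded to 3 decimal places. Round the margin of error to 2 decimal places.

The population standard deviation σ is known, so use the z-interval margin of error formula.

For 95% confidence, z* = 1.96 (from standard normal table)

Margin of error formula for z-interval: E = z* × σ/√n

E = 1.96 × 16.6/√30
  = 1.96 × 3.030731
  = 5.9402

Rounded to 2 decimal places:

5.94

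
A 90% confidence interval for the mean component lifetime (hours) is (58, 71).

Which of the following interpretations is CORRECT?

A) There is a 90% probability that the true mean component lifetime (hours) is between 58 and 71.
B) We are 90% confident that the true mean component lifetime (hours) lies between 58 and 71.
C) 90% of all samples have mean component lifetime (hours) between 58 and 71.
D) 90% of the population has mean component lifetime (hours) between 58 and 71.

A confidence interval represents our confidence in the procedure, not a probability statement about the parameter.

Key concept: If we repeated this sampling process many times and computed a 90% CI each time, about 90% of those intervals would contain the true population parameter.

For this specific interval (58, 71):
- Midpoint (point estimate): 64.5
- Margin of error: 6.5

The correct interpretation is the one stating confidence that the true parameter lies in the interval — option B.

B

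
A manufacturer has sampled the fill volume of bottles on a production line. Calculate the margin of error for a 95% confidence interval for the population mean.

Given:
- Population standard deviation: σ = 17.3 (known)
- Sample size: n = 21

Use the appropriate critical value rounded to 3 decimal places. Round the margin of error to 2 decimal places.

The population standard deviation σ is known, so use the z-interval margin of error formula.

For 95% confidence, z* = 1.96 (from standard normal table)

Margin of error formula for z-interval: E = z* × σ/√n

E = 1.96 × 17.3/√21
  = 1.96 × 3.775170
  = 7.3993

Rounded to 2 decimal places:

7.40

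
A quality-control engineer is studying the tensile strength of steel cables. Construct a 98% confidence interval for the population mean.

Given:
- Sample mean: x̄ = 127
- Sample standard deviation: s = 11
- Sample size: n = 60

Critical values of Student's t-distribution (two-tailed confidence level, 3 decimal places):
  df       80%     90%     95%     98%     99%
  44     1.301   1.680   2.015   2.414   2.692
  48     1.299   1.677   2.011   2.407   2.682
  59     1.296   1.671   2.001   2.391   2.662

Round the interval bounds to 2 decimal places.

The population standard deviation σ is unknown (only the sample standard deviation s is given), so use a t-interval with df = n - 1 = 60 - 1 = 59.

For 98% confidence with df = 59, t* = 2.391 (from t-table)

Standard error: SE = s/√n = 11/√60 = 1.420094

Margin of error: E = t* × SE = 2.391 × 1.420094 = 3.3954

T-interval: x̄ ± E = 127 ± 3.3954 = (123.6046, 130.3954)

Rounded to 2 decimal places:

(123.60, 130.40)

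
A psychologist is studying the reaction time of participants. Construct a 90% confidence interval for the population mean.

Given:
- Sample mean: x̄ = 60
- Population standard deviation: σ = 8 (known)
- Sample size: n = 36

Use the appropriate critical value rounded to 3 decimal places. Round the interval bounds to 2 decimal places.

The population standard deviation σ is known, so use a z-interval (standard normal critical value).

For 90% confidence, z* = 1.645 (from standard normal table)

Standard error: SE = σ/√n = 8/√36 = 1.333333

Margin of error: E = z* × SE = 1.645 × 1.333333 = 2.1933

Z-interval: x̄ ± E = 60 ± 2.1933 = (57.8067, 62.1933)

Rounded to 2 decimal places:

(57.81, 62.19)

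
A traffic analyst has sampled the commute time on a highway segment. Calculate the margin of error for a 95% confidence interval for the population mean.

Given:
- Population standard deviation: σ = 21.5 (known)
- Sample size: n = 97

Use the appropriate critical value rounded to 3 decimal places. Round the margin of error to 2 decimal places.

The population standard deviation σ is known, so use the z-interval margin of error formula.

For 95% confidence, z* = 1.96 (from standard normal table)

Margin of error formula for z-interval: E = z* × σ/√n

E = 1.96 × 21.5/√97
  = 1.96 × 2.182994
  = 4.2787

Rounded to 2 decimal places:

4.28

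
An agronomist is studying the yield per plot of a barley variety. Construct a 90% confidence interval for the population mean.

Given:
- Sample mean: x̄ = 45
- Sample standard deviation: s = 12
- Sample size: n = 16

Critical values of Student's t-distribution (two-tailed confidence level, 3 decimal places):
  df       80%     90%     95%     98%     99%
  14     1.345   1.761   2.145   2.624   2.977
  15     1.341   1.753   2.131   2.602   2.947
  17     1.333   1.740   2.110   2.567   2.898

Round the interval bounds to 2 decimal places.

The population standard deviation σ is unknown (only the sample standard deviation s is given), so use a t-interval with df = n - 1 = 16 - 1 = 15.

For 90% confidence with df = 15, t* = 1.753 (from t-table)

Standard error: SE = s/√n = 12/√16 = 3.000000

Margin of error: E = t* × SE = 1.753 × 3.000000 = 5.2590

T-interval: x̄ ± E = 45 ± 5.2590 = (39.7410, 50.2590)

Rounded to 2 decimal places:

(39.74, 50.26)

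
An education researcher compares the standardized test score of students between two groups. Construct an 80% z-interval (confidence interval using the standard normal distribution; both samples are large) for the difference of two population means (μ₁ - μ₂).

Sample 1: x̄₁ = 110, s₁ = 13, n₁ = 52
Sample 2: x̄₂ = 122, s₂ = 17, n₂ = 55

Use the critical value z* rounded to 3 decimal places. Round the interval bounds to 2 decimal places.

Both samples are large (n₁ = 52 ≥ 30, n₂ = 55 ≥ 30), so a z-interval for the difference of means applies.

Point estimate: x̄₁ - x̄₂ = 110 - 122 = -12

Standard error: SE = √(s₁²/n₁ + s₂²/n₂)
= √(13²/52 + 17²/55)
= √(3.250000 + 5.254545)
= 2.916255

For 80% confidence, z* = 1.282 (from standard normal table)
Margin of error: E = z* × SE = 1.282 × 2.916255 = 3.7386

Z-interval: (x̄₁ - x̄₂) ± E = -12 ± 3.7386 = (-15.7386, -8.2614)

Rounded to 2 decimal places:

(-15.74, -8.26)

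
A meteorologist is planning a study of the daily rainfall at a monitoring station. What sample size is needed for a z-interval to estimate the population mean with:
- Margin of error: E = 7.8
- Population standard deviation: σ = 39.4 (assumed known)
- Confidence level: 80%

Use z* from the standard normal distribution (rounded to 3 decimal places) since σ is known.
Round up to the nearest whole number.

Using z* since population σ is known (z-interval formula).

For 80% confidence, z* = 1.282 (from standard normal table)

Sample size formula for z-interval: n = (z*σ/E)²

n = (1.282 × 39.4 / 7.8)²
  = (6.475744)²
  = 41.9353

Round up to the nearest whole number: n = 42

42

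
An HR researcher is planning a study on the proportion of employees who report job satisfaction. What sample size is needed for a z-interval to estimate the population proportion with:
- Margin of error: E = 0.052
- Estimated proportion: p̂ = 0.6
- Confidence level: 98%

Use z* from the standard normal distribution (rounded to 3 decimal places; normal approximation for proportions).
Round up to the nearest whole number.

Using z* for proportion z-interval (normal approximation).

For 98% confidence, z* = 2.326 (from standard normal table)

Sample size formula for proportion z-interval: n = z*²p̂(1-p̂)/E²

n = 2.326² × 0.6 × 0.4 / 0.052²
  = 5.410276 × 0.24 / 0.002704
  = 480.2020

Round up to the nearest whole number: n = 481

481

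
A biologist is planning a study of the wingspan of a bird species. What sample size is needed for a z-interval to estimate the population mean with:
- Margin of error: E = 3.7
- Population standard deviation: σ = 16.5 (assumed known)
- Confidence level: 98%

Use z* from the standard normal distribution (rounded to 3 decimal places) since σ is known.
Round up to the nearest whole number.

Using z* since population σ is known (z-interval formula).

For 98% confidence, z* = 2.326 (from standard normal table)

Sample size formula for z-interval: n = (z*σ/E)²

n = (2.326 × 16.5 / 3.7)²
  = (10.372703)²
  = 107.5930

Round up to the nearest whole number: n = 108

108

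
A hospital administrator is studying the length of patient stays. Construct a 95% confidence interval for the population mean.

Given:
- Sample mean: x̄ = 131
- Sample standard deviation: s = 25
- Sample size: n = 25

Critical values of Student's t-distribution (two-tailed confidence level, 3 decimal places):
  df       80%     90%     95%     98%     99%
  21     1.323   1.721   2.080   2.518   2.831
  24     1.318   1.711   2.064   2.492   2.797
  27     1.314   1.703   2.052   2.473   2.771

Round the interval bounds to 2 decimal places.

The population standard deviation σ is unknown (only the sample standard deviation s is given), so use a t-interval with df = n - 1 = 25 - 1 = 24.

For 95% confidence with df = 24, t* = 2.064 (from t-table)

Standard error: SE = s/√n = 25/√25 = 5.000000

Margin of error: E = t* × SE = 2.064 × 5.000000 = 10.3200

T-interval: x̄ ± E = 131 ± 10.3200 = (120.6800, 141.3200)

Rounded to 2 decimal places:

(120.68, 141.32)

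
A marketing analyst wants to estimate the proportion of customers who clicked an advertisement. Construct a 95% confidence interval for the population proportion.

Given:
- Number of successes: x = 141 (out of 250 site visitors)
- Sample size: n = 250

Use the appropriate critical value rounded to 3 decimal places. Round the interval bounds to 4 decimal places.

Sample proportion: p̂ = 141/250 = 0.564000

Check conditions for normal approximation:
  np̂ = 141 ≥ 10 ✓
  n(1-p̂) = 109 ≥ 10 ✓

The sample is large enough, so use a z-interval (normal approximation) for the proportion.

For 95% confidence, z* = 1.96 (from standard normal table)

Standard error: SE = √(p̂(1-p̂)/n) = √(0.564000×0.436000/250) = 0.03136265

Margin of error: E = z* × SE = 1.96 × 0.03136265 = 0.061471

Z-interval: p̂ ± E = 0.564000 ± 0.061471 = (0.502529, 0.625471)

Rounded to 4 decimal places:

(0.5025, 0.6255)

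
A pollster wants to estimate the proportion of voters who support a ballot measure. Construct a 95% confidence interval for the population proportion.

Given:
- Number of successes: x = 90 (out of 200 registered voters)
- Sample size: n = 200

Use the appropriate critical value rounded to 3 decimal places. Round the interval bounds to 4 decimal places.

Sample proportion: p̂ = 90/200 = 0.450000

Check conditions for normal approximation:
  np̂ = 90 ≥ 10 ✓
  n(1-p̂) = 110 ≥ 10 ✓

The sample is large enough, so use a z-interval (normal approximation) for the proportion.

For 95% confidence, z* = 1.96 (from standard normal table)

Standard error: SE = √(p̂(1-p̂)/n) = √(0.450000×0.550000/200) = 0.03517812

Margin of error: E = z* × SE = 1.96 × 0.03517812 = 0.068949

Z-interval: p̂ ± E = 0.450000 ± 0.068949 = (0.381051, 0.518949)

Rounded to 4 decimal places:

(0.3811, 0.5189)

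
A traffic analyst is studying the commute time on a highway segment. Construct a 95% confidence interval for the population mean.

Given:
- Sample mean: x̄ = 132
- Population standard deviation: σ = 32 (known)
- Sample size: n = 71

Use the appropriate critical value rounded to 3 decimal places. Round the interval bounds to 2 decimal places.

The population standard deviation σ is known, so use a z-interval (standard normal critical value).

For 95% confidence, z* = 1.96 (from standard normal table)

Standard error: SE = σ/√n = 32/√71 = 3.797701

Margin of error: E = z* × SE = 1.96 × 3.797701 = 7.4435

Z-interval: x̄ ± E = 132 ± 7.4435 = (124.5565, 139.4435)

Rounded to 2 decimal places:

(124.56, 139.44)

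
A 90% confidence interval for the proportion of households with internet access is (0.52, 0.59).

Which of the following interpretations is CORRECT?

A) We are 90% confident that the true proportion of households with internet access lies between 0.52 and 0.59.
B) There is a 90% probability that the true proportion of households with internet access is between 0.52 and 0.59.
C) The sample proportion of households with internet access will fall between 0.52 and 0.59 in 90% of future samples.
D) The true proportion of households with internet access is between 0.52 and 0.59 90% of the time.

A confidence interval represents our confidence in the procedure, not a probability statement about the parameter.

Key concept: If we repeated this sampling process many times and computed a 90% CI each time, about 90% of those intervals would contain the true population parameter.

For this specific interval (0.52, 0.59):
- Midpoint (point estimate): 0.555
- Margin of error: 0.035

The correct interpretation is the one stating confidence that the true parameter lies in the interval — option A.

A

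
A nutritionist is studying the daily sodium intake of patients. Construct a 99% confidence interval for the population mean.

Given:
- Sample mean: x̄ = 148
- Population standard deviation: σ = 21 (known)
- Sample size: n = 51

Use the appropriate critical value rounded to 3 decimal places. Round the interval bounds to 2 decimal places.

The population standard deviation σ is known, so use a z-interval (standard normal critical value).

For 99% confidence, z* = 2.576 (from standard normal table)

Standard error: SE = σ/√n = 21/√51 = 2.9405882

Margin of error: E = z* × SE = 2.576 × 2.9405882 = 7.57496

Z-interval: x̄ ± E = 148 ± 7.57496 = (140.42504, 155.57496)

Rounded to 2 decimal places:

(140.43, 155.57)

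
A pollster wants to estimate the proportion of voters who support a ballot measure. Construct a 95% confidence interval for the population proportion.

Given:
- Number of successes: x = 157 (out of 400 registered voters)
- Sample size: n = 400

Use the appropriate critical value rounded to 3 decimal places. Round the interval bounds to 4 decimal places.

Sample proportion: p̂ = 157/400 = 0.392500

Check conditions for normal approximation:
  np̂ = 157 ≥ 10 ✓
  n(1-p̂) = 243 ≥ 10 ✓

The sample is large enough, so use a z-interval (normal approximation) for the proportion.

For 95% confidence, z* = 1.96 (from standard normal table)

Standard error: SE = √(p̂(1-p̂)/n) = √(0.392500×0.607500/400) = 0.02441535

Margin of error: E = z* × SE = 1.96 × 0.02441535 = 0.047854

Z-interval: p̂ ± E = 0.392500 ± 0.047854 = (0.344646, 0.440354)

Rounded to 4 decimal places:

(0.3446, 0.4404)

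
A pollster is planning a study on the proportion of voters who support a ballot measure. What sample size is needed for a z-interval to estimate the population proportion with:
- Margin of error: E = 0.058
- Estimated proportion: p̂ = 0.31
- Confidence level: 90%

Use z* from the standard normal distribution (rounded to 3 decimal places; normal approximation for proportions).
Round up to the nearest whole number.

Using z* for proportion z-interval (normal approximation).

For 90% confidence, z* = 1.645 (from standard normal table)

Sample size formula for proportion z-interval: n = z*²p̂(1-p̂)/E²

n = 1.645² × 0.31 × 0.69 / 0.058²
  = 2.706025 × 0.2139 / 0.003364
  = 172.0626

Round up to the nearest whole number: n = 173

173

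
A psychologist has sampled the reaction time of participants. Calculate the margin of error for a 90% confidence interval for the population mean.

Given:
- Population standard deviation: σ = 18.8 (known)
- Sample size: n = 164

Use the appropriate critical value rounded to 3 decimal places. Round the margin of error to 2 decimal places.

The population standard deviation σ is known, so use the z-interval margin of error formula.

For 90% confidence, z* = 1.645 (from standard normal table)

Margin of error formula for z-interval: E = z* × σ/√n

E = 1.645 × 18.8/√164
  = 1.645 × 1.468033
  = 2.4149

Rounded to 2 decimal places:

2.41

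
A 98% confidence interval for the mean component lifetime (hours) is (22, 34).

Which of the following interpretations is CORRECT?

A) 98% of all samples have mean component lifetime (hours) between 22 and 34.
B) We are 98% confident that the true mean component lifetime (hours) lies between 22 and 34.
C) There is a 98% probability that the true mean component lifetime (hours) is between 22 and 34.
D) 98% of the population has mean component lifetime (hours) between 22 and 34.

A confidence interval represents our confidence in the procedure, not a probability statement about the parameter.

Key concept: If we repeated this sampling process many times and computed a 98% CI each time, about 98% of those intervals would contain the true population parameter.

For this specific interval (22, 34):
- Midpoint (point estimate): 28
- Margin of error: 6

The correct interpretation is the one stating confidence that the true parameter lies in the interval — option B.

B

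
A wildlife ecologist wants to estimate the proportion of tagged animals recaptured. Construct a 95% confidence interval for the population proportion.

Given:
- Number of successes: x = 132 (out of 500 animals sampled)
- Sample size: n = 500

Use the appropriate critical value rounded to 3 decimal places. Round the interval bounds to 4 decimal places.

Sample proportion: p̂ = 132/500 = 0.264000

Check conditions for normal approximation:
  np̂ = 132 ≥ 10 ✓
  n(1-p̂) = 368 ≥ 10 ✓

The sample is large enough, so use a z-interval (normal approximation) for the proportion.

For 95% confidence, z* = 1.96 (from standard normal table)

Standard error: SE = √(p̂(1-p̂)/n) = √(0.264000×0.736000/500) = 0.01971314

Margin of error: E = z* × SE = 1.96 × 0.01971314 = 0.038638

Z-interval: p̂ ± E = 0.264000 ± 0.038638 = (0.225362, 0.302638)

Rounded to 4 decimal places:

(0.2254, 0.3026)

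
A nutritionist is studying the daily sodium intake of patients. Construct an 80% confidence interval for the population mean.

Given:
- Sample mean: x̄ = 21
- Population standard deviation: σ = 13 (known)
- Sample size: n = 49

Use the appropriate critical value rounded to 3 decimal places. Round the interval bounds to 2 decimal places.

The population standard deviation σ is known, so use a z-interval (standard normal critical value).

For 80% confidence, z* = 1.282 (from standard normal table)

Standard error: SE = σ/√n = 13/√49 = 1.857143

Margin of error: E = z* × SE = 1.282 × 1.857143 = 2.3809

Z-interval: x̄ ± E = 21 ± 2.3809 = (18.6191, 23.3809)

Rounded to 2 decimal places:

(18.62, 23.38)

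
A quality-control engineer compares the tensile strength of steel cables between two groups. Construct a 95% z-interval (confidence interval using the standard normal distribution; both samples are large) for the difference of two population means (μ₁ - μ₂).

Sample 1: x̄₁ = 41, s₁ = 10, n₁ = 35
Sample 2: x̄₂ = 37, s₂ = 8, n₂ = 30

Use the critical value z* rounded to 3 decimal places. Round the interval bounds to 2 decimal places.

Both samples are large (n₁ = 35 ≥ 30, n₂ = 30 ≥ 30), so a z-interval for the difference of means applies.

Point estimate: x̄₁ - x̄₂ = 41 - 37 = 4

Standard error: SE = √(s₁²/n₁ + s₂²/n₂)
= √(10²/35 + 8²/30)
= √(2.857143 + 2.133333)
= 2.233937

For 95% confidence, z* = 1.96 (from standard normal table)
Margin of error: E = z* × SE = 1.96 × 2.233937 = 4.3785

Z-interval: (x̄₁ - x̄₂) ± E = 4 ± 4.3785 = (-0.3785, 8.3785)

Rounded to 2 decimal places:

(-0.38, 8.38)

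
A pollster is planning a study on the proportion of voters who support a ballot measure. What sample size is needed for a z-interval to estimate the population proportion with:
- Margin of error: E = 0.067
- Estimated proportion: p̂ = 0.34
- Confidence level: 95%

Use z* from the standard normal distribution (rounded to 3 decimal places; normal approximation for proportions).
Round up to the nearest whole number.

Using z* for proportion z-interval (normal approximation).

For 95% confidence, z* = 1.96 (from standard normal table)

Sample size formula for proportion z-interval: n = z*²p̂(1-p̂)/E²

n = 1.96² × 0.34 × 0.66 / 0.067²
  = 3.8416 × 0.2244 / 0.004489
  = 192.0372

Round up to the nearest whole number: n = 193

193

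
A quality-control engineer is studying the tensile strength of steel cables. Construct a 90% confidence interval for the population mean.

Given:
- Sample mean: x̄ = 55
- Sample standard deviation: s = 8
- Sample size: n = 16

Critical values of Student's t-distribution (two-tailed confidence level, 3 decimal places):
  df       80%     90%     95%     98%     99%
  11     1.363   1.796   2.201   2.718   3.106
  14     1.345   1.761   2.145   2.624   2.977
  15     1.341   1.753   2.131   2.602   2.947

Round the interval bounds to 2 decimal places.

The population standard deviation σ is unknown (only the sample standard deviation s is given), so use a t-interval with df = n - 1 = 16 - 1 = 15.

For 90% confidence with df = 15, t* = 1.753 (from t-table)

Standard error: SE = s/√n = 8/√16 = 2.000000

Margin of error: E = t* × SE = 1.753 × 2.000000 = 3.5060

T-interval: x̄ ± E = 55 ± 3.5060 = (51.4940, 58.5060)

Rounded to 2 decimal places:

(51.49, 58.51)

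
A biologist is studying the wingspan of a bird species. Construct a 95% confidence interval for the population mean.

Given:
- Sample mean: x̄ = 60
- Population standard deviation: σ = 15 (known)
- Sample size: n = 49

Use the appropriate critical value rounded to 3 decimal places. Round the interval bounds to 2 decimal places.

The population standard deviation σ is known, so use a z-interval (standard normal critical value).

For 95% confidence, z* = 1.96 (from standard normal table)

Standard error: SE = σ/√n = 15/√49 = 2.142857

Margin of error: E = z* × SE = 1.96 × 2.142857 = 4.2000

Z-interval: x̄ ± E = 60 ± 4.2000 = (55.8000, 64.2000)

Rounded to 2 decimal places:

(55.80, 64.20)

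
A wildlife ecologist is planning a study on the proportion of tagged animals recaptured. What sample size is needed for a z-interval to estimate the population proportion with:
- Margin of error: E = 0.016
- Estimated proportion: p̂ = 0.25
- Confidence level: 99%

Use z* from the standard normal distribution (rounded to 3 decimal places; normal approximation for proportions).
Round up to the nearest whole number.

Using z* for proportion z-interval (normal approximation).

For 99% confidence, z* = 2.576 (from standard normal table)

Sample size formula for proportion z-interval: n = z*²p̂(1-p̂)/E²

n = 2.576² × 0.25 × 0.75 / 0.016²
  = 6.635776 × 0.1875 / 0.000256
  = 4860.1875

Round up to the nearest whole number: n = 4861

4861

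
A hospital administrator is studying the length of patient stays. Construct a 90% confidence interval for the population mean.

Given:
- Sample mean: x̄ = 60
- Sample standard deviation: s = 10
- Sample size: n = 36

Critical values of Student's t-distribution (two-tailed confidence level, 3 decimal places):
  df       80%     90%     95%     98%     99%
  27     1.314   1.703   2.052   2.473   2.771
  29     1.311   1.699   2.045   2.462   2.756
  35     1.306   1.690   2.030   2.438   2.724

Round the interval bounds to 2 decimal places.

The population standard deviation σ is unknown (only the sample standard deviation s is given), so use a t-interval with df = n - 1 = 36 - 1 = 35.

For 90% confidence with df = 35, t* = 1.690 (from t-table)

Standard error: SE = s/√n = 10/√36 = 1.666667

Margin of error: E = t* × SE = 1.690 × 1.666667 = 2.8167

T-interval: x̄ ± E = 60 ± 2.8167 = (57.1833, 62.8167)

Rounded to 2 decimal places:

(57.18, 62.82)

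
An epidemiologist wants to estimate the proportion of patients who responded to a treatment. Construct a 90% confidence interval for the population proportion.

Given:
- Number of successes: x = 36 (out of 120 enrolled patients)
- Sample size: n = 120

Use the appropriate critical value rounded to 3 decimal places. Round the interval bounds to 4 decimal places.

Sample proportion: p̂ = 36/120 = 0.300000

Check conditions for normal approximation:
  np̂ = 36 ≥ 10 ✓
  n(1-p̂) = 84 ≥ 10 ✓

The sample is large enough, so use a z-interval (normal approximation) for the proportion.

For 90% confidence, z* = 1.645 (from standard normal table)

Standard error: SE = √(p̂(1-p̂)/n) = √(0.300000×0.700000/120) = 0.04183300

Margin of error: E = z* × SE = 1.645 × 0.04183300 = 0.068815

Z-interval: p̂ ± E = 0.300000 ± 0.068815 = (0.231185, 0.368815)

Rounded to 4 decimal places:

(0.2312, 0.3688)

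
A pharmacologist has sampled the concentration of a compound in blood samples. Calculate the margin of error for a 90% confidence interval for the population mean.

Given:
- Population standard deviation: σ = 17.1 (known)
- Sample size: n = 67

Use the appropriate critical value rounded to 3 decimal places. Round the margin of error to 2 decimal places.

The population standard deviation σ is known, so use the z-interval margin of error formula.

For 90% confidence, z* = 1.645 (from standard normal table)

Margin of error formula for z-interval: E = z* × σ/√n

E = 1.645 × 17.1/√67
  = 1.645 × 2.089097
  = 3.4366

Rounded to 2 decimal places:

3.44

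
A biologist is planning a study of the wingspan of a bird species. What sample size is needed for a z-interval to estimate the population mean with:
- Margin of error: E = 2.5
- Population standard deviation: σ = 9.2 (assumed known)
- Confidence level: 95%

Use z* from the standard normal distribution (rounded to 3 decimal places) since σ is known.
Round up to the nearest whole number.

Using z* since population σ is known (z-interval formula).

For 95% confidence, z* = 1.96 (from standard normal table)

Sample size formula for z-interval: n = (z*σ/E)²

n = (1.96 × 9.2 / 2.5)²
  = (7.212800)²
  = 52.0245

Round up to the nearest whole number: n = 53

53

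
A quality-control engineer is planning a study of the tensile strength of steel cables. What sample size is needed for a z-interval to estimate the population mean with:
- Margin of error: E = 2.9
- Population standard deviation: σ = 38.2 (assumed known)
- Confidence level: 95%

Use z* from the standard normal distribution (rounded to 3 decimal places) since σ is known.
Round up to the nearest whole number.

Using z* since population σ is known (z-interval formula).

For 95% confidence, z* = 1.96 (from standard normal table)

Sample size formula for z-interval: n = (z*σ/E)²

n = (1.96 × 38.2 / 2.9)²
  = (25.817931)²
  = 666.5656

Round up to the nearest whole number: n = 667

667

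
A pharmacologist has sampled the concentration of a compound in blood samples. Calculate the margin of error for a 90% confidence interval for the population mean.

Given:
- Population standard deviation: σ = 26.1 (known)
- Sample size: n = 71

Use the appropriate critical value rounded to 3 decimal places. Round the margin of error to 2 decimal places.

The population standard deviation σ is known, so use the z-interval margin of error formula.

For 90% confidence, z* = 1.645 (from standard normal table)

Margin of error formula for z-interval: E = z* × σ/√n

E = 1.645 × 26.1/√71
  = 1.645 × 3.097500
  = 5.0954

Rounded to 2 decimal places:

5.10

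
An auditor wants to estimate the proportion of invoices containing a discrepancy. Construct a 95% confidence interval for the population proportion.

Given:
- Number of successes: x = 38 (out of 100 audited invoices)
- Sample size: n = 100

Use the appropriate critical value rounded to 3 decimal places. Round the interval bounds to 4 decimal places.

Sample proportion: p̂ = 38/100 = 0.380000

Check conditions for normal approximation:
  np̂ = 38 ≥ 10 ✓
  n(1-p̂) = 62 ≥ 10 ✓

The sample is large enough, so use a z-interval (normal approximation) for the proportion.

For 95% confidence, z* = 1.96 (from standard normal table)

Standard error: SE = √(p̂(1-p̂)/n) = √(0.380000×0.620000/100) = 0.04853864

Margin of error: E = z* × SE = 1.96 × 0.04853864 = 0.095136

Z-interval: p̂ ± E = 0.380000 ± 0.095136 = (0.284864, 0.475136)

Rounded to 4 decimal places:

(0.2849, 0.4751)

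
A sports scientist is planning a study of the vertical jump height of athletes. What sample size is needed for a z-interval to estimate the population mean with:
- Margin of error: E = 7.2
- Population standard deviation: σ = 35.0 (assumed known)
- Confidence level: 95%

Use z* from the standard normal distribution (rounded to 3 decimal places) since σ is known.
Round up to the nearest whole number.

Using z* since population σ is known (z-interval formula).

For 95% confidence, z* = 1.96 (from standard normal table)

Sample size formula for z-interval: n = (z*σ/E)²

n = (1.96 × 35.0 / 7.2)²
  = (9.527778)²
  = 90.7785

Round up to the nearest whole number: n = 91

91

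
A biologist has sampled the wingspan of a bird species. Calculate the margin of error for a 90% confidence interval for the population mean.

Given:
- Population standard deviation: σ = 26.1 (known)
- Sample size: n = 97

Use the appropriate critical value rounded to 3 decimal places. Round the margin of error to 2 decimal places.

The population standard deviation σ is known, so use the z-interval margin of error formula.

For 90% confidence, z* = 1.645 (from standard normal table)

Margin of error formula for z-interval: E = z* × σ/√n

E = 1.645 × 26.1/√97
  = 1.645 × 2.650053
  = 4.3593

Rounded to 2 decimal places:

4.36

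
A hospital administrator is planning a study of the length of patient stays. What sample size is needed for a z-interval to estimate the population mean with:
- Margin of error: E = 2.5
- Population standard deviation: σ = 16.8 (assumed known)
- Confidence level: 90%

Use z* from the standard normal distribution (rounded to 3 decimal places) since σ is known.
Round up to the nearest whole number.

Using z* since population σ is known (z-interval formula).

For 90% confidence, z* = 1.645 (from standard normal table)

Sample size formula for z-interval: n = (z*σ/E)²

n = (1.645 × 16.8 / 2.5)²
  = (11.054400)²
  = 122.1998

Round up to the nearest whole number: n = 123

123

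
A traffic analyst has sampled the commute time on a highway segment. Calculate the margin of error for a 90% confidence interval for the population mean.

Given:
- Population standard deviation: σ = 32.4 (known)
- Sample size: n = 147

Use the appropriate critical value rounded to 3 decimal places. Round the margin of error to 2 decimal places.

The population standard deviation σ is known, so use the z-interval margin of error formula.

For 90% confidence, z* = 1.645 (from standard normal table)

Margin of error formula for z-interval: E = z* × σ/√n

E = 1.645 × 32.4/√147
  = 1.645 × 2.672307
  = 4.3959

Rounded to 2 decimal places:

4.40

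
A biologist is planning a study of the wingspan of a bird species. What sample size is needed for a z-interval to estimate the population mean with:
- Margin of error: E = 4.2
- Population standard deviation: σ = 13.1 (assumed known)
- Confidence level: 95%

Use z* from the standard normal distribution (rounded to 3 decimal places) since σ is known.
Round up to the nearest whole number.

Using z* since population σ is known (z-interval formula).

For 95% confidence, z* = 1.96 (from standard normal table)

Sample size formula for z-interval: n = (z*σ/E)²

n = (1.96 × 13.1 / 4.2)²
  = (6.113333)²
  = 37.3728

Round up to the nearest whole number: n = 38

38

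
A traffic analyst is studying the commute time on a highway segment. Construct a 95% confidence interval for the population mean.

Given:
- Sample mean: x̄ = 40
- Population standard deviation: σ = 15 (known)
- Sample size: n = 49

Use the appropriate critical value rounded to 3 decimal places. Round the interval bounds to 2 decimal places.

The population standard deviation σ is known, so use a z-interval (standard normal critical value).

For 95% confidence, z* = 1.96 (from standard normal table)

Standard error: SE = σ/√n = 15/√49 = 2.142857

Margin of error: E = z* × SE = 1.96 × 2.142857 = 4.2000

Z-interval: x̄ ± E = 40 ± 4.2000 = (35.8000, 44.2000)

Rounded to 2 decimal places:

(35.80, 44.20)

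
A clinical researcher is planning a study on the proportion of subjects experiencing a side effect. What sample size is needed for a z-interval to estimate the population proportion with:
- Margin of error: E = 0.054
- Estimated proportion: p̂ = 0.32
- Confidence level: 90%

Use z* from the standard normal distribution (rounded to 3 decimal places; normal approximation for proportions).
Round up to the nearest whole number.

Using z* for proportion z-interval (normal approximation).

For 90% confidence, z* = 1.645 (from standard normal table)

Sample size formula for proportion z-interval: n = z*²p̂(1-p̂)/E²

n = 1.645² × 0.32 × 0.68 / 0.054²
  = 2.706025 × 0.2176 / 0.002916
  = 201.9311

Round up to the nearest whole number: n = 202

202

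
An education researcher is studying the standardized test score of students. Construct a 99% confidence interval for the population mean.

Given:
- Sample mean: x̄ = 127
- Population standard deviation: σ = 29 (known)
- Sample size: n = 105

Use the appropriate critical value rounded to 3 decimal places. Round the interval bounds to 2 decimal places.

The population standard deviation σ is known, so use a z-interval (standard normal critical value).

For 99% confidence, z* = 2.576 (from standard normal table)

Standard error: SE = σ/√n = 29/√105 = 2.830110

Margin of error: E = z* × SE = 2.576 × 2.830110 = 7.2904

Z-interval: x̄ ± E = 127 ± 7.2904 = (119.7096, 134.2904)

Rounded to 2 decimal places:

(119.71, 134.29)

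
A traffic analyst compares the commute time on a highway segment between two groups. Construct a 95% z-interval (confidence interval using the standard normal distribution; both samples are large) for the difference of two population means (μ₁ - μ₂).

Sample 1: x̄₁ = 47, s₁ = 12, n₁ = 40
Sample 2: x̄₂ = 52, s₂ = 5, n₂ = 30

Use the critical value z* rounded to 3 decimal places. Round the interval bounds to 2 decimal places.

Both samples are large (n₁ = 40 ≥ 30, n₂ = 30 ≥ 30), so a z-interval for the difference of means applies.

Point estimate: x̄₁ - x̄₂ = 47 - 52 = -5

Standard error: SE = √(s₁²/n₁ + s₂²/n₂)
= √(12²/40 + 5²/30)
= √(3.600000 + 0.833333)
= 2.105548

For 95% confidence, z* = 1.96 (from standard normal table)
Margin of error: E = z* × SE = 1.96 × 2.105548 = 4.1269

Z-interval: (x̄₁ - x̄₂) ± E = -5 ± 4.1269 = (-9.1269, -0.8731)

Rounded to 2 decimal places:

(-9.13, -0.87)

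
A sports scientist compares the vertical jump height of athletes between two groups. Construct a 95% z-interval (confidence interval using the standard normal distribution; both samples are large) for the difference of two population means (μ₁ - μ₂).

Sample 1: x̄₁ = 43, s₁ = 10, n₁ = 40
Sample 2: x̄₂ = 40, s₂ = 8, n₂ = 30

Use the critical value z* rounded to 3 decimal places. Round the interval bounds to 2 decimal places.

Both samples are large (n₁ = 40 ≥ 30, n₂ = 30 ≥ 30), so a z-interval for the difference of means applies.

Point estimate: x̄₁ - x̄₂ = 43 - 40 = 3

Standard error: SE = √(s₁²/n₁ + s₂²/n₂)
= √(10²/40 + 8²/30)
= √(2.500000 + 2.133333)
= 2.152518

For 95% confidence, z* = 1.96 (from standard normal table)
Margin of error: E = z* × SE = 1.96 × 2.152518 = 4.2189

Z-interval: (x̄₁ - x̄₂) ± E = 3 ± 4.2189 = (-1.2189, 7.2189)

Rounded to 2 decimal places:

(-1.22, 7.22)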